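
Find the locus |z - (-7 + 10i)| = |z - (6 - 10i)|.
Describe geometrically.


Equal distances means the locus is the perpendicular bisector of z1 and z2.
Midpoint = ((-7+6)/2, (10+(-10))/2) = (-0.5000, 0)

Perpendicular bisector through (-0.5000, 0)


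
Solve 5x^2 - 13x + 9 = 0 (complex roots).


disc = (-13)^2 - 4*5*9 = 169 - 180 = -11
sqrt(|disc|) = sqrt(11) = 3.3166
Real part = 13/(2*5) = 1.3000
Imag part = 3.3166/(2*5) = 0.3317

1.3000 ± 0.3317i


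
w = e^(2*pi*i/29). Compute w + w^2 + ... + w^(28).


With w = e^(2*pi*i/29), all 29 of the 29th roots of unity w^0 = 1, w, ..., w^(28) sum to 0: 1 + w + ... + w^(28) = (1 - w^29)/(1 - w) = 0 since w^29 = 1, w ≠ 1.
Removing the root 1: w + w^2 + ... + w^(28) = 0 - 1 = -1

Sum = -1


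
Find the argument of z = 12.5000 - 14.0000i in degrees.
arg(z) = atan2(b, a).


Re = 12.5, Im = -14
arg = atan2(-14, 12.5) = -48.2397 degrees

arg(z) = -48.2397 degrees


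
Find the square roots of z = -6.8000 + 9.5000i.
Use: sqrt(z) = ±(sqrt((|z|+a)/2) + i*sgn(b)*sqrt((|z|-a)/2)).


|z| = sqrt(46.24+90.25) = 11.6829
sqrt((|z|+a)/2) = sqrt((11.6829+(-6.8))/2) = sqrt(2.4414) = 1.5625
sqrt((|z|-a)/2) = sqrt((11.6829-(-6.8))/2) = sqrt(9.2414) = 3.0400

±(1.5625 + 3.0400i) i.e. 1.5625 + 3.0400i and -1.5625 - 3.0400i


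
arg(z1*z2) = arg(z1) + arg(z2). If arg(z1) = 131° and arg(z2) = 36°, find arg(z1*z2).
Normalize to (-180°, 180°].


arg(z1*z2) = 131° + 36° = 167°
Normalized to (-180°, 180°]: 167°

167°


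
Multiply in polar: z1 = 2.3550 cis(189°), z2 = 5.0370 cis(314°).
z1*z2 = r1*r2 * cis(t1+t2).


r = 2.3550 * 5.0370 = 11.8621
theta = 189° + 314° = 503° = 143° (mod 360)

11.8621 cis(143°)


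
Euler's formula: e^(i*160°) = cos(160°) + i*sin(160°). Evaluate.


cos(160°) = -0.9397
sin(160°) = 0.3420

e^(i*160°) = -0.9397 + 0.3420i


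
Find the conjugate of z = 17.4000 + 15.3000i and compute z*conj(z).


z_bar = 17.4000 - 15.3000i
z*z_bar = 17.4^2 + 15.3^2 = 302.76 + 234.09 = 536.85

z_bar = 17.4000 - 15.3000i, z*z_bar = 536.85


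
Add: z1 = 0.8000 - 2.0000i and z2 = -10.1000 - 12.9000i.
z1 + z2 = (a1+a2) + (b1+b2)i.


Real: 0.8 - 10.1 = -9.3
Imag: -2 - 12.9 = -14.9

-9.3000 - 14.9000i


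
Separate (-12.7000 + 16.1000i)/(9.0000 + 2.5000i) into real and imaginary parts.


Multiply by conjugate: (-12.7000 + 16.1000i)(9.0000 - 2.5000i) / (9^2 + 2.5^2)
Numerator real = -12.7*9 + 16.1*2.5 = -74.05
Numerator imag = 16.1*9 - (-12.7)*2.5 = 176.65
Denominator = 87.25
Re(z) = -74.05/87.25 = -0.8487
Im(z) = 176.65/87.25 = 2.0246

Re(z) = -0.8487, Im(z) = 2.0246


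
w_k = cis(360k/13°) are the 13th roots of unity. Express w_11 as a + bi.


Angle = 360*11/13 = 304.6154°
a = cos(304.6154°) = 0.5681
b = sin(304.6154°) = -0.8230

0.5681 - 0.8230i


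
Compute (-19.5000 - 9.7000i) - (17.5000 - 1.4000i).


Real: -19.5 - 17.5 = -37
Imag: -9.7 + 1.4 = -8.3

-37.0000 - 8.3000i


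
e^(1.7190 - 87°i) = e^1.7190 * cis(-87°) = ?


e^1.7190 = 5.5789
cos(-87°) = 0.05234
sin(-87°) = -0.99863
Real = 5.5789*0.05234 = 0.2920
Imag = 5.5789*(-0.99863) = -5.5713

0.2920 - 5.5713i


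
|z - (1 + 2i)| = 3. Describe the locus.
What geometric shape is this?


|z - z0| = r is a circle with center z0 and radius r.
Center = (1, 2), radius = 3

Circle with center (1, 2) and radius 3


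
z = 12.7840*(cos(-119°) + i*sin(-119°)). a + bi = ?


a = 12.7840*cos(-119°) = 12.7840*(-0.48481) = -6.1978
b = 12.7840*sin(-119°) = 12.7840*(-0.87462) = -11.1811

-6.1978 - 11.1811i


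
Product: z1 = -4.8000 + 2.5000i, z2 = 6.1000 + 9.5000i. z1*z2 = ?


Real = -4.8*6.1 - 2.5*9.5 = -29.28 - 23.75 = -53.03
Imag = -4.8*9.5 + 6.1*2.5 = -45.6 + 15.25 = -30.35

-53.0300 - 30.3500i


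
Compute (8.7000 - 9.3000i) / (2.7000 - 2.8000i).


Conjugate of z2 = 2.7000 + 2.8000i
Numerator: (8.7000 - 9.3000i)(2.7000 + 2.8000i) = 49.5300 - 0.7500i
Denominator: 2.7^2 + (-2.8)^2 = 15.13
Result = (49.5300 - 0.7500i)/15.13

3.2736 - 0.0496i


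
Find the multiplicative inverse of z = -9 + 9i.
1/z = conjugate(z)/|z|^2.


|z|^2 = 81+81 = 162
1/z = (-9 - 9i)/162

1/z = -0.0556 - 0.0556i


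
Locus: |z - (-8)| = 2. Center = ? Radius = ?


|z - z0| = r is a circle with center z0 and radius r.
Center = (-8, 0), radius = 2

Circle with center (-8, 0) and radius 2


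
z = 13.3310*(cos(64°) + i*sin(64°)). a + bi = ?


a = 13.3310*cos(64°) = 13.3310*0.43837 = 5.8439
b = 13.3310*sin(64°) = 13.3310*0.89879 = 11.9818

5.8439 + 11.9818i


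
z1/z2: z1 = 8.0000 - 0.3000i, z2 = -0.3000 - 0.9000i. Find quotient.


Conjugate of z2 = -0.3000 + 0.9000i
Numerator: (8.0000 - 0.3000i)(-0.3000 + 0.9000i) = -2.1300 + 7.2900i
Denominator: (-0.3)^2 + (-0.9)^2 = 0.9
Result = (-2.1300 + 7.2900i)/0.9

-2.3667 + 8.1000i


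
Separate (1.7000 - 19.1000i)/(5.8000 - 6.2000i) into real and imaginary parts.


Multiply by conjugate: (1.7000 - 19.1000i)(5.8000 + 6.2000i) / (5.8^2 + (-6.2)^2)
Numerator real = 1.7*5.8 - (19.1)*(-6.2) = 128.28
Numerator imag = -19.1*5.8 - 1.7*(-6.2) = -100.24
Denominator = 72.08
Re(z) = 128.28/72.08 = 1.7797
Im(z) = -100.24/72.08 = -1.3907

Re(z) = 1.7797, Im(z) = -1.3907


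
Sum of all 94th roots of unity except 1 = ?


With w = e^(2*pi*i/94), all 94 of the 94th roots of unity w^0 = 1, w, ..., w^(93) sum to 0: 1 + w + ... + w^(93) = (1 - w^94)/(1 - w) = 0 since w^94 = 1, w ≠ 1.
Removing the root 1: w + w^2 + ... + w^(93) = 0 - 1 = -1

Sum = -1


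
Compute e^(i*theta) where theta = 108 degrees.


cos(108°) = -0.3090
sin(108°) = 0.9511

e^(i*108°) = -0.3090 + 0.9511i


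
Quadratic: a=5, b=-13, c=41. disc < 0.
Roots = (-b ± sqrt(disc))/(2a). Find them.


disc = (-13)^2 - 4*5*41 = 169 - 820 = -651
sqrt(|disc|) = sqrt(651) = 25.5147
Real part = 13/(2*5) = 1.3000
Imag part = 25.5147/(2*5) = 2.5515

1.3000 ± 2.5515i


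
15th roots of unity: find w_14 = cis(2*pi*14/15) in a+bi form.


Angle = 360*14/15 = 336°
a = cos(336°) = 0.9135
b = sin(336°) = -0.4067

0.9135 - 0.4067i


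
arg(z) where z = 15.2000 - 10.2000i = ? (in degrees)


Re = 15.2, Im = -10.2
arg = atan2(-10.2, 15.2) = -33.8637 degrees

arg(z) = -33.8637 degrees


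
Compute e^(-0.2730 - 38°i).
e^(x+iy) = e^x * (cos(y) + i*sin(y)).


e^-0.2730 = 0.7611
cos(-38°) = 0.788
sin(-38°) = -0.6157
Real = 0.7611*0.788 = 0.5997
Imag = 0.7611*(-0.6157) = -0.4686

0.5997 - 0.4686i


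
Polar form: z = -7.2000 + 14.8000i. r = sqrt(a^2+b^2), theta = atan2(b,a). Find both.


r = sqrt(51.84+219.04) = sqrt(270.88) = 16.4584
theta = atan2(14.8, -7.2) = 115.9423 degrees

r = 16.4584, theta = 115.9423 degrees


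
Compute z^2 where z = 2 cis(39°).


r^2 = 2^2 = 4
n*theta = 2*39° = 78° = 78° (mod 360)
a = 4*cos(78°) = 0.8316
b = 4*sin(78°) = 3.9126

4 cis(78°) = 0.8316 + 3.9126i


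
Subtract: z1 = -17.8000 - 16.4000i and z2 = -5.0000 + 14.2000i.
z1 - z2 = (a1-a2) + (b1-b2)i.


Real: -17.8 + 5 = -12.8
Imag: -16.4 - 14.2 = -30.6

-12.8000 - 30.6000i


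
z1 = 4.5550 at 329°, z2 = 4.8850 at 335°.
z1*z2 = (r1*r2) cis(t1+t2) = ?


r = 4.5550 * 4.8850 = 22.2512
theta = 329° + 335° = 664° = 304° (mod 360)

22.2512 cis(304°)


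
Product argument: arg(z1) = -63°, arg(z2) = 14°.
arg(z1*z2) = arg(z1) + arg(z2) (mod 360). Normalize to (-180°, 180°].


arg(z1*z2) = -63° + 14° = -49°
Normalized to (-180°, 180°]: -49°

-49°


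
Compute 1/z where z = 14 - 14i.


|z|^2 = 196+196 = 392
1/z = (14 + 14i)/392

1/z = 0.0357 + 0.0357i


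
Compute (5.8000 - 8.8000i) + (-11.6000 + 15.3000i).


Real: 5.8 - 11.6 = -5.8
Imag: -8.8 + 15.3 = 6.5

-5.8000 + 6.5000i


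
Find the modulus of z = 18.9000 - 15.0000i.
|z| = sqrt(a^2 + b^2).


|z| = sqrt(18.9^2 + (-15)^2) = sqrt(357.21 + 225) = sqrt(582.21) = 24.1290

|z| = 24.1290


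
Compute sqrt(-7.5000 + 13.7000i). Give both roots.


|z| = sqrt(56.25+187.69) = 15.6186
sqrt((|z|+a)/2) = sqrt((15.6186+(-7.5))/2) = sqrt(4.0593) = 2.0148
sqrt((|z|-a)/2) = sqrt((15.6186-(-7.5))/2) = sqrt(11.5593) = 3.3999

±(2.0148 + 3.3999i) i.e. 2.0148 + 3.3999i and -2.0148 - 3.3999i


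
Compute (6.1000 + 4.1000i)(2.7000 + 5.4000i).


Real = 6.1*2.7 - 4.1*5.4 = 16.47 - 22.14 = -5.67
Imag = 6.1*5.4 + 2.7*4.1 = 32.94 + 11.07 = 44.01

-5.6700 + 44.0100i


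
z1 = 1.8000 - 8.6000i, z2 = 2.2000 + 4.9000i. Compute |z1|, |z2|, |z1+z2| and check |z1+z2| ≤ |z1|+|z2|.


|z1| = sqrt(1.8^2 + (-8.6)^2) = sqrt(77.2) = 8.7864
|z2| = sqrt(2.2^2 + 4.9^2) = sqrt(28.85) = 5.3712
z1+z2 = 4.0000 - 3.7000i
|z1+z2| = sqrt(29.69) = 5.4489
|z1|+|z2| = 8.7864 + 5.3712 = 14.1576

|z1+z2| = 5.4489 ≤ |z1|+|z2| = 14.1576 (verified)


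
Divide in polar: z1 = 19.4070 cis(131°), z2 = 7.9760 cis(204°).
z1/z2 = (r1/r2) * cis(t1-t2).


r = 19.4070 / 7.9760 = 2.4332
theta = 131° - 204° = -73° = 287° (mod 360)

2.4332 cis(287°)


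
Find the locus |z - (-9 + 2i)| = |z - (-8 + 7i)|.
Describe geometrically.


Equal distances means the locus is the perpendicular bisector of z1 and z2.
Midpoint = ((-9+(-8))/2, (2+7)/2) = (-8.5000, 4.5000)

Perpendicular bisector through (-8.5000, 4.5000)


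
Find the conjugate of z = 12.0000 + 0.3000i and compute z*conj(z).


z_bar = 12.0000 - 0.3000i
z*z_bar = 12^2 + 0.3^2 = 144 + 0.09 = 144.09

z_bar = 12.0000 - 0.3000i, z*z_bar = 144.09


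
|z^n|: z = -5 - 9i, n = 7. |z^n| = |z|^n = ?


|z| = sqrt(25+81) = sqrt(106) = 10.2956
|z^7| = |z|^7 = (sqrt(106))^7 = 106^3 * sqrt(106) = 1191016*sqrt(106)

|z^7| = 1191016*sqrt(106) ≈ 12262260.2280


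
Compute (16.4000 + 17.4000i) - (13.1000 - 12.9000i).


Real: 16.4 - 13.1 = 3.3
Imag: 17.4 + 12.9 = 30.3

3.3000 + 30.3000i


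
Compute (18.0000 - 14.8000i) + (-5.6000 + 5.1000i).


Real: 18 - 5.6 = 12.4
Imag: -14.8 + 5.1 = -9.7

12.4000 - 9.7000i


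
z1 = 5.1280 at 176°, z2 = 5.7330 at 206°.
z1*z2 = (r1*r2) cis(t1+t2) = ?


r = 5.1280 * 5.7330 = 29.3988
theta = 176° + 206° = 382° = 22° (mod 360)

29.3988 cis(22°)


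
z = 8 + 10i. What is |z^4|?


|z| = sqrt(64+100) = sqrt(164) = 12.8062
|z^4| = |z|^4 = (sqrt(164))^4 = 164^2 = 26896

|z^4| = 26896


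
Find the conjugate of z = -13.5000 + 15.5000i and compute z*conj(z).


z_bar = -13.5000 - 15.5000i
z*z_bar = (-13.5)^2 + 15.5^2 = 182.25 + 240.25 = 422.5

z_bar = -13.5000 - 15.5000i, z*z_bar = 422.5


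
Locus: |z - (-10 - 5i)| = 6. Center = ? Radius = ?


|z - z0| = r is a circle with center z0 and radius r.
Center = (-10, -5), radius = 6

Circle with center (-10, -5) and radius 6


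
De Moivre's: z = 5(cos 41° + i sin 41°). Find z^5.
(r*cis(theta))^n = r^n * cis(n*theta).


r^5 = 5^5 = 3125
n*theta = 5*41° = 205° = 205° (mod 360)
a = 3125*cos(205°) = -2832.2118
b = 3125*sin(205°) = -1320.6821

3125 cis(205°) = -2832.2118 - 1320.6821i


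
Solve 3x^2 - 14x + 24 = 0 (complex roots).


disc = (-14)^2 - 4*3*24 = 196 - 288 = -92
sqrt(|disc|) = sqrt(92) = 9.5917
Real part = 14/(2*3) = 2.3333
Imag part = 9.5917/(2*3) = 1.5986

2.3333 ± 1.5986i


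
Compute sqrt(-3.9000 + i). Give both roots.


|z| = sqrt(15.21+1) = 4.0262
sqrt((|z|+a)/2) = sqrt((4.0262+(-3.9))/2) = sqrt(0.0631) = 0.2512
sqrt((|z|-a)/2) = sqrt((4.0262-(-3.9))/2) = sqrt(3.9631) = 1.9907

±(0.2512 + 1.9907i) i.e. 0.2512 + 1.9907i and -0.2512 - 1.9907i


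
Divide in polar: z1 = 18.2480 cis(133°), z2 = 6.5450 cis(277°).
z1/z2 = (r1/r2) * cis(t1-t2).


r = 18.2480 / 6.5450 = 2.7881
theta = 133° - 277° = -144° = 216° (mod 360)

2.7881 cis(216°)


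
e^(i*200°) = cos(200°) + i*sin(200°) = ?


cos(200°) = -0.9397
sin(200°) = -0.3420

e^(i*200°) = -0.9397 - 0.3420i


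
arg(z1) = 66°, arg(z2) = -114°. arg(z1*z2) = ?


arg(z1*z2) = 66° - 114° = -48°
Normalized to (-180°, 180°]: -48°

-48°


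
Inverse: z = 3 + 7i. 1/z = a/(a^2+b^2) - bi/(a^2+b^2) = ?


|z|^2 = 9+49 = 58
1/z = (3 - 7i)/58

1/z = 0.0517 - 0.1207i


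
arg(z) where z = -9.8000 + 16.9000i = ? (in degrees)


Re = -9.8, Im = 16.9
arg = atan2(16.9, -9.8) = 120.1087 degrees

arg(z) = 120.1087 degrees


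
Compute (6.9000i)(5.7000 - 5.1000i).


Real = 0*5.7 - 6.9*(-5.1) = 0 - (-35.19) = 35.19
Imag = 0*(-5.1) + 5.7*6.9 = 0 + 39.33 = 39.33

35.1900 + 39.3300i


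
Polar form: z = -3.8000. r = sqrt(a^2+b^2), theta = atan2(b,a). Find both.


r = sqrt(14.44+0) = sqrt(14.44) = 3.8000
theta = atan2(0, -3.8) = 180.0000 degrees

r = 3.8000, theta = 180.0000 degrees


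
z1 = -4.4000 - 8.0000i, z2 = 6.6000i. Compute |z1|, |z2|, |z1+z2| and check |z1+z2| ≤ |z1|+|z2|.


|z1| = sqrt((-4.4)^2 + (-8)^2) = sqrt(83.36) = 9.1302
|z2| = sqrt(0^2 + 6.6^2) = sqrt(43.56) = 6.6000
z1+z2 = -4.4000 - 1.4000i
|z1+z2| = sqrt(21.32) = 4.6174
|z1|+|z2| = 9.1302 + 6.6000 = 15.7302

|z1+z2| = 4.6174 ≤ |z1|+|z2| = 15.7302 (verified)


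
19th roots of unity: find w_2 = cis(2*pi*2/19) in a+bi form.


Angle = 360*2/19 = 37.8947°
a = cos(37.8947°) = 0.7891
b = sin(37.8947°) = 0.6142

0.7891 + 0.6142i


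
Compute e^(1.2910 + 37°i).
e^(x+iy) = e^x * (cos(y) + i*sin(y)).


e^1.2910 = 3.6364
cos(37°) = 0.79864
sin(37°) = 0.60182
Real = 3.6364*0.79864 = 2.9042
Imag = 3.6364*0.60182 = 2.1885

2.9042 + 2.1885i


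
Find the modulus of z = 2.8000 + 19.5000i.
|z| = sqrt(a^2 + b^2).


|z| = sqrt(2.8^2 + 19.5^2) = sqrt(7.84 + 380.25) = sqrt(388.09) = 19.7000

|z| = 19.7000


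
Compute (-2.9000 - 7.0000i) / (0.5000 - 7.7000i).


Conjugate of z2 = 0.5000 + 7.7000i
Numerator: (-2.9000 - 7.0000i)(0.5000 + 7.7000i) = 52.4500 - 25.8300i
Denominator: 0.5^2 + (-7.7)^2 = 59.54
Result = (52.4500 - 25.8300i)/59.54

0.8809 - 0.4338i


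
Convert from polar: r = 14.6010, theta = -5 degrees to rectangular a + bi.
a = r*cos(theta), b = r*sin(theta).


a = 14.6010*cos(-5°) = 14.6010*0.99619 = 14.5454
b = 14.6010*sin(-5°) = 14.6010*(-0.08716) = -1.2726

14.5454 - 1.2726i


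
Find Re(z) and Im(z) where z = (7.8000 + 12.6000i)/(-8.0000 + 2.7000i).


Multiply by conjugate: (7.8000 + 12.6000i)(-8.0000 - 2.7000i) / ((-8)^2 + 2.7^2)
Numerator real = 7.8*(-8) + 12.6*2.7 = -28.38
Numerator imag = 12.6*(-8) - 7.8*2.7 = -121.86
Denominator = 71.29
Re(z) = -28.38/71.29 = -0.3981
Im(z) = -121.86/71.29 = -1.7094

Re(z) = -0.3981, Im(z) = -1.7094


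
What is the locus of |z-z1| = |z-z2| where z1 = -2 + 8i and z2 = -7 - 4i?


Equal distances means the locus is the perpendicular bisector of z1 and z2.
Midpoint = ((-2+(-7))/2, (8+(-4))/2) = (-4.5000, 2.0000)

Perpendicular bisector through (-4.5000, 2.0000)


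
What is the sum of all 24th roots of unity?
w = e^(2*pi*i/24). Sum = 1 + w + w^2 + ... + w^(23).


The sum of all 24th roots of unity is 0.
Geometric series: (1 - w^24)/(1 - w) = (1-1)/(1-w) = 0 since w^24 = 1, w ≠ 1.
Alternatively: coefficient of z^23 in z^24 - 1 is 0.

0


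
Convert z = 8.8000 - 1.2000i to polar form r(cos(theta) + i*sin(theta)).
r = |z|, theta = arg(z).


r = sqrt(77.44+1.44) = sqrt(78.88) = 8.8814
theta = atan2(-1.2, 8.8) = -7.7652 degrees

r = 8.8814, theta = -7.7652 degrees


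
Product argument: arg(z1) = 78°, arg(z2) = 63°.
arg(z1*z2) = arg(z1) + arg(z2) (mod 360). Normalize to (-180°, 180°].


arg(z1*z2) = 78° + 63° = 141°
Normalized to (-180°, 180°]: 141°

141°


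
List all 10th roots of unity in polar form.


The 10th roots of unity are cis(360k/10°) for k=0..9
Angle step = 360/10 = 36°
Primitive root: cis(36°)
Primitive root = 0.8090 + 0.5878i

10 roots at angles: 0°, 36°, 72°, 108°, 144°, 180°, 216°, 252°, 288°, 324°


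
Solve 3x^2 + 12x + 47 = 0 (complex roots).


disc = 12^2 - 4*3*47 = 144 - 564 = -420
sqrt(|disc|) = sqrt(420) = 20.4939
Real part = -12/(2*3) = -2.0000
Imag part = 20.4939/(2*3) = 3.4157

-2.0000 ± 3.4157i


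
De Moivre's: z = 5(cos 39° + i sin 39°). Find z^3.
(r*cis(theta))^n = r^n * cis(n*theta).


r^3 = 5^3 = 125
n*theta = 3*39° = 117° = 117° (mod 360)
a = 125*cos(117°) = -56.7488
b = 125*sin(117°) = 111.3758

125 cis(117°) = -56.7488 + 111.3758i


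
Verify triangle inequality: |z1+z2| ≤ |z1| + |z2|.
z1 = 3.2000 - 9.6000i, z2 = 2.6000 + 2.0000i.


|z1| = sqrt(3.2^2 + (-9.6)^2) = sqrt(102.4) = 10.1193
|z2| = sqrt(2.6^2 + 2^2) = sqrt(10.76) = 3.2802
z1+z2 = 5.8000 - 7.6000i
|z1+z2| = sqrt(91.4) = 9.5603
|z1|+|z2| = 10.1193 + 3.2802 = 13.3995

|z1+z2| = 9.5603 ≤ |z1|+|z2| = 13.3995 (verified)


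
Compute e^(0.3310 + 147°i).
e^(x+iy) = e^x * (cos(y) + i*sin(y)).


e^0.3310 = 1.39236
cos(147°) = -0.83867
sin(147°) = 0.5446
Real = 1.39236*(-0.83867) = -1.1677
Imag = 1.39236*0.5446 = 0.7583

-1.1677 + 0.7583i


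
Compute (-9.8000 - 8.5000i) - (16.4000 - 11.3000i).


Real: -9.8 - 16.4 = -26.2
Imag: -8.5 + 11.3 = 2.8

-26.2000 + 2.8000i


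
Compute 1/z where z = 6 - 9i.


|z|^2 = 36+81 = 117
1/z = (6 + 9i)/117

1/z = 0.0513 + 0.0769i


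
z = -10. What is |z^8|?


|z| = sqrt(100+0) = sqrt(100) = 10
|z^8| = |z|^8 = 10^8 = 100000000

|z^8| = 100000000


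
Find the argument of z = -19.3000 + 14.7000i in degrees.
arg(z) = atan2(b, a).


Re = -19.3, Im = 14.7
arg = atan2(14.7, -19.3) = 142.7050 degrees

arg(z) = 142.7050 degrees


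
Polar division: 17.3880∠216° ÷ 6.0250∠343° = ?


r = 17.3880 / 6.0250 = 2.8860
theta = 216° - 343° = -127° = 233° (mod 360)

2.8860 cis(233°)


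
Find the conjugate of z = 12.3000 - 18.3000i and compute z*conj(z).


z_bar = 12.3000 + 18.3000i
z*z_bar = 12.3^2 + (-18.3)^2 = 151.29 + 334.89 = 486.18

z_bar = 12.3000 + 18.3000i, z*z_bar = 486.18


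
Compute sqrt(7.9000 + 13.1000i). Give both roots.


|z| = sqrt(62.41+171.61) = 15.2977
sqrt((|z|+a)/2) = sqrt((15.2977+7.9)/2) = sqrt(11.5989) = 3.4057
sqrt((|z|-a)/2) = sqrt((15.2977-7.9)/2) = sqrt(3.6989) = 1.9232

±(3.4057 + 1.9232i) i.e. 3.4057 + 1.9232i and -3.4057 - 1.9232i


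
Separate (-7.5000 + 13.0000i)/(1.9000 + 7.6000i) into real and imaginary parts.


Multiply by conjugate: (-7.5000 + 13.0000i)(1.9000 - 7.6000i) / (1.9^2 + 7.6^2)
Numerator real = -7.5*1.9 + 13*7.6 = 84.55
Numerator imag = 13*1.9 - (-7.5)*7.6 = 81.7
Denominator = 61.37
Re(z) = 84.55/61.37 = 1.3777
Im(z) = 81.7/61.37 = 1.3313

Re(z) = 1.3777, Im(z) = 1.3313


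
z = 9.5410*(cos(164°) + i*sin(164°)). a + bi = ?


a = 9.5410*cos(164°) = 9.5410*(-0.96126) = -9.1714
b = 9.5410*sin(164°) = 9.5410*0.27564 = 2.6299

-9.1714 + 2.6299i


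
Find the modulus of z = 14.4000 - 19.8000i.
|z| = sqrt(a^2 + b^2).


|z| = sqrt(14.4^2 + (-19.8)^2) = sqrt(207.36 + 392.04) = sqrt(599.4) = 24.4826

|z| = 24.4826


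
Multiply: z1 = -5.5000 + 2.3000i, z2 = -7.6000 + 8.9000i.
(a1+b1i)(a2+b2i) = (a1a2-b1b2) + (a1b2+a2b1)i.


Real = -5.5*(-7.6) - 2.3*8.9 = 41.8 - 20.47 = 21.33
Imag = -5.5*8.9 - (7.6)*2.3 = -48.95 - (17.48) = -66.43

21.3300 - 66.4300i


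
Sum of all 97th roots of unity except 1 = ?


With w = e^(2*pi*i/97), all 97 of the 97th roots of unity w^0 = 1, w, ..., w^(96) sum to 0: 1 + w + ... + w^(96) = (1 - w^97)/(1 - w) = 0 since w^97 = 1, w ≠ 1.
Removing the root 1: w + w^2 + ... + w^(96) = 0 - 1 = -1

Sum = -1


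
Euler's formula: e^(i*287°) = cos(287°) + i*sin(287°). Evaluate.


cos(287°) = 0.2924
sin(287°) = -0.9563

e^(i*287°) = 0.2924 - 0.9563i


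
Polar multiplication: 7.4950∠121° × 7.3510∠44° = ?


r = 7.4950 * 7.3510 = 55.0957
theta = 121° + 44° = 165° = 165° (mod 360)

55.0957 cis(165°)


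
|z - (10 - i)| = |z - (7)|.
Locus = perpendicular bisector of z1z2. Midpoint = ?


Equal distances means the locus is the perpendicular bisector of z1 and z2.
Midpoint = ((10+7)/2, (-1+0)/2) = (8.5000, -0.5000)

Perpendicular bisector through (8.5000, -0.5000)


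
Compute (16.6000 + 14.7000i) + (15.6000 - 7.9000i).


Real: 16.6 + 15.6 = 32.2
Imag: 14.7 - 7.9 = 6.8

32.2000 + 6.8000i


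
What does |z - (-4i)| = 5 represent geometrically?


|z - z0| = r is a circle with center z0 and radius r.
Center = (0, -4), radius = 5

Circle with center (0, -4) and radius 5


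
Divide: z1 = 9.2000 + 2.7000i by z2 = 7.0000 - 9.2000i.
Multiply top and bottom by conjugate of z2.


Conjugate of z2 = 7.0000 + 9.2000i
Numerator: (9.2000 + 2.7000i)(7.0000 + 9.2000i) = 39.5600 + 103.5400i
Denominator: 7^2 + (-9.2)^2 = 133.64
Result = (39.5600 + 103.5400i)/133.64

0.2960 + 0.7748i


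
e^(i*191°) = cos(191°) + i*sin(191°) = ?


cos(191°) = -0.9816
sin(191°) = -0.1908

e^(i*191°) = -0.9816 - 0.1908i


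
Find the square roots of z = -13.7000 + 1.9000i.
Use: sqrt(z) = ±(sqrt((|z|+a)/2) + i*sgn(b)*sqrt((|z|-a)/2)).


|z| = sqrt(187.69+3.61) = 13.8311
sqrt((|z|+a)/2) = sqrt((13.8311+(-13.7))/2) = sqrt(0.0656) = 0.2561
sqrt((|z|-a)/2) = sqrt((13.8311-(-13.7))/2) = sqrt(13.7656) = 3.7102

±(0.2561 + 3.7102i) i.e. 0.2561 + 3.7102i and -0.2561 - 3.7102i


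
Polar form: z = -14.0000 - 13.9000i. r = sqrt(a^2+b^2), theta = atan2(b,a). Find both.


r = sqrt(196+193.21) = sqrt(389.21) = 19.7284
theta = atan2(-13.9, -14) = -135.2054 degrees

r = 19.7284, theta = -135.2054 degrees


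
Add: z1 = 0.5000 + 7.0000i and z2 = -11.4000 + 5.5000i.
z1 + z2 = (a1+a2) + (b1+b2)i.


Real: 0.5 - 11.4 = -10.9
Imag: 7 + 5.5 = 12.5

-10.9000 + 12.5000i


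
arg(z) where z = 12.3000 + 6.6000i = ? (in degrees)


Re = 12.3, Im = 6.6
arg = atan2(6.6, 12.3) = 28.2174 degrees

arg(z) = 28.2174 degrees


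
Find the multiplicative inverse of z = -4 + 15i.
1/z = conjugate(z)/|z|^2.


|z|^2 = 16+225 = 241
1/z = (-4 - 15i)/241

1/z = -0.0166 - 0.0622i


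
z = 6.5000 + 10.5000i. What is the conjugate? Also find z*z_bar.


z_bar = 6.5000 - 10.5000i
z*z_bar = 6.5^2 + 10.5^2 = 42.25 + 110.25 = 152.5

z_bar = 6.5000 - 10.5000i, z*z_bar = 152.5


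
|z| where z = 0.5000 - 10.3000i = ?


|z| = sqrt(0.5^2 + (-10.3)^2) = sqrt(0.25 + 106.09) = sqrt(106.34) = 10.3121

|z| = 10.3121


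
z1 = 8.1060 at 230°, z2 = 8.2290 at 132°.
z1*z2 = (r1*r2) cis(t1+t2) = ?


r = 8.1060 * 8.2290 = 66.7043
theta = 230° + 132° = 362° = 2° (mod 360)

66.7043 cis(2°)


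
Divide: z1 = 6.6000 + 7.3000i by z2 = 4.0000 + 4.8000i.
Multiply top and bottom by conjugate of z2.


Conjugate of z2 = 4.0000 - 4.8000i
Numerator: (6.6000 + 7.3000i)(4.0000 - 4.8000i) = 61.4400 - 2.4800i
Denominator: 4^2 + 4.8^2 = 39.04
Result = (61.4400 - 2.4800i)/39.04

1.5738 - 0.0635i


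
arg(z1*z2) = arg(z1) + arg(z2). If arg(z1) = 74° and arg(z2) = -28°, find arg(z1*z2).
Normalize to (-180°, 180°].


arg(z1*z2) = 74° - 28° = 46°
Normalized to (-180°, 180°]: 46°

46°


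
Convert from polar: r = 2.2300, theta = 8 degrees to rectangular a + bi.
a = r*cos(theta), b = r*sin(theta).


a = 2.2300*cos(8°) = 2.2300*0.99027 = 2.2083
b = 2.2300*sin(8°) = 2.2300*0.1392 = 0.3104

2.2083 + 0.3104i


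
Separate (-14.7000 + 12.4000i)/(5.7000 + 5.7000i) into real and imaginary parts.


Multiply by conjugate: (-14.7000 + 12.4000i)(5.7000 - 5.7000i) / (5.7^2 + 5.7^2)
Numerator real = -14.7*5.7 + 12.4*5.7 = -13.11
Numerator imag = 12.4*5.7 - (-14.7)*5.7 = 154.47
Denominator = 64.98
Re(z) = -13.11/64.98 = -0.2018
Im(z) = 154.47/64.98 = 2.3772

Re(z) = -0.2018, Im(z) = 2.3772


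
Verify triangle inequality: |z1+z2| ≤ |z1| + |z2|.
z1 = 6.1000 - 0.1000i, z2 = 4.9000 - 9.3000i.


|z1| = sqrt(6.1^2 + (-0.1)^2) = sqrt(37.22) = 6.1008
|z2| = sqrt(4.9^2 + (-9.3)^2) = sqrt(110.5) = 10.5119
z1+z2 = 11.0000 - 9.4000i
|z1+z2| = sqrt(209.36) = 14.4693
|z1|+|z2| = 6.1008 + 10.5119 = 16.6127

|z1+z2| = 14.4693 ≤ |z1|+|z2| = 16.6127 (verified)


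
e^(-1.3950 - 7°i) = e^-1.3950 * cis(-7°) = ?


e^-1.3950 = 0.2478
cos(-7°) = 0.99255
sin(-7°) = -0.1219
Real = 0.2478*0.99255 = 0.2460
Imag = 0.2478*(-0.1219) = -0.0302

0.2460 - 0.0302i


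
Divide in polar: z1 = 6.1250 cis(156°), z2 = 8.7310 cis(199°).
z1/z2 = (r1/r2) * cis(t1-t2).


r = 6.1250 / 8.7310 = 0.7015
theta = 156° - 199° = -43° = 317° (mod 360)

0.7015 cis(317°)


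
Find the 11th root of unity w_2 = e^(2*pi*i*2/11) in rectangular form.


Angle = 360*2/11 = 65.4545°
a = cos(65.4545°) = 0.4154
b = sin(65.4545°) = 0.9096

0.4154 + 0.9096i


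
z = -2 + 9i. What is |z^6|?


|z| = sqrt(4+81) = sqrt(85) = 9.2195
|z^6| = |z|^6 = (sqrt(85))^6 = 85^3 = 614125

|z^6| = 614125


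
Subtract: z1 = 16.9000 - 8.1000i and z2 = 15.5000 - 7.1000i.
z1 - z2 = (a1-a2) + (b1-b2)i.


Real: 16.9 - 15.5 = 1.4
Imag: -8.1 + 7.1 = -1

1.4000 - i


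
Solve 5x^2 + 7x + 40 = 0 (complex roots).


disc = 7^2 - 4*5*40 = 49 - 800 = -751
sqrt(|disc|) = sqrt(751) = 27.4044
Real part = -7/(2*5) = -0.7000
Imag part = 27.4044/(2*5) = 2.7404

-0.7000 ± 2.7404i


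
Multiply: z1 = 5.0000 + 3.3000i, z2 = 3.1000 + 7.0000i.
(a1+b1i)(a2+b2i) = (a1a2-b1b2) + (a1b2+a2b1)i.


Real = 5*3.1 - 3.3*7 = 15.5 - 23.1 = -7.6
Imag = 5*7 + 3.1*3.3 = 35 + 10.23 = 45.23

-7.6000 + 45.2300i


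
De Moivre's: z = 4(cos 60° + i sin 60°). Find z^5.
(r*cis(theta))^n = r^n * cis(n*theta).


r^5 = 4^5 = 1024
n*theta = 5*60° = 300° = 300° (mod 360)
a = 1024*cos(300°) = 512.0000
b = 1024*sin(300°) = -886.8100

1024 cis(300°) = 512.0000 - 886.8100i


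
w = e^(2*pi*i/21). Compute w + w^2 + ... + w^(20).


With w = e^(2*pi*i/21), all 21 of the 21th roots of unity w^0 = 1, w, ..., w^(20) sum to 0: 1 + w + ... + w^(20) = (1 - w^21)/(1 - w) = 0 since w^21 = 1, w ≠ 1.
Removing the root 1: w + w^2 + ... + w^(20) = 0 - 1 = -1

Sum = -1


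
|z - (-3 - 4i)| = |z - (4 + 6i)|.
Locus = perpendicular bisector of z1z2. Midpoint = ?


Equal distances means the locus is the perpendicular bisector of z1 and z2.
Midpoint = ((-3+4)/2, (-4+6)/2) = (0.5000, 1.0000)

Perpendicular bisector through (0.5000, 1.0000)


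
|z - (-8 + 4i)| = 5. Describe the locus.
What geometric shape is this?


|z - z0| = r is a circle with center z0 and radius r.
Center = (-8, 4), radius = 5

Circle with center (-8, 4) and radius 5


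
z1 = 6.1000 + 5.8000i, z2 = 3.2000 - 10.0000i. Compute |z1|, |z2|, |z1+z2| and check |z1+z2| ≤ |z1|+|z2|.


|z1| = sqrt(6.1^2 + 5.8^2) = sqrt(70.85) = 8.4172
|z2| = sqrt(3.2^2 + (-10)^2) = sqrt(110.24) = 10.4995
z1+z2 = 9.3000 - 4.2000i
|z1+z2| = sqrt(104.13) = 10.2044
|z1|+|z2| = 8.4172 + 10.4995 = 18.9167

|z1+z2| = 10.2044 ≤ |z1|+|z2| = 18.9167 (verified)


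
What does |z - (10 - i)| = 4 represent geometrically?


|z - z0| = r is a circle with center z0 and radius r.
Center = (10, -1), radius = 4

Circle with center (10, -1) and radius 4


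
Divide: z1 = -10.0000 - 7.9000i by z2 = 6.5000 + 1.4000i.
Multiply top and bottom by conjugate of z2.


Conjugate of z2 = 6.5000 - 1.4000i
Numerator: (-10.0000 - 7.9000i)(6.5000 - 1.4000i) = -76.0600 - 37.3500i
Denominator: 6.5^2 + 1.4^2 = 44.21
Result = (-76.0600 - 37.3500i)/44.21

-1.7204 - 0.8448i


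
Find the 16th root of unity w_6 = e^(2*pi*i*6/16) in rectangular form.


Angle = 360*6/16 = 135°
a = cos(135°) = -0.7071
b = sin(135°) = 0.7071

-0.7071 + 0.7071i


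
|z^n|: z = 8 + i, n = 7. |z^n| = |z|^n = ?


|z| = sqrt(64+1) = sqrt(65) = 8.0623
|z^7| = |z|^7 = (sqrt(65))^7 = 65^3 * sqrt(65) = 274625*sqrt(65)

|z^7| = 274625*sqrt(65) ≈ 2214097.5341


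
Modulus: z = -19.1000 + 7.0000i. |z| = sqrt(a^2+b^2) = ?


|z| = sqrt((-19.1)^2 + 7^2) = sqrt(364.81 + 49) = sqrt(413.81) = 20.3423

|z| = 20.3423


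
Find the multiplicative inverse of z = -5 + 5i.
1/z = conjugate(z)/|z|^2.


|z|^2 = 25+25 = 50
1/z = (-5 - 5i)/50

1/z = -0.1000 - 0.1000i


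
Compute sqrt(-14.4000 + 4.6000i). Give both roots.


|z| = sqrt(207.36+21.16) = 15.1169
sqrt((|z|+a)/2) = sqrt((15.1169+(-14.4))/2) = sqrt(0.3584) = 0.5987
sqrt((|z|-a)/2) = sqrt((15.1169-(-14.4))/2) = sqrt(14.7584) = 3.8417

±(0.5987 + 3.8417i) i.e. 0.5987 + 3.8417i and -0.5987 - 3.8417i


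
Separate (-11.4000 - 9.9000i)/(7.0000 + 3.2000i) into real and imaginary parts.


Multiply by conjugate: (-11.4000 - 9.9000i)(7.0000 - 3.2000i) / (7^2 + 3.2^2)
Numerator real = -11.4*7 - (9.9)*3.2 = -111.48
Numerator imag = -9.9*7 - (-11.4)*3.2 = -32.82
Denominator = 59.24
Re(z) = -111.48/59.24 = -1.8818
Im(z) = -32.82/59.24 = -0.5540

Re(z) = -1.8818, Im(z) = -0.5540


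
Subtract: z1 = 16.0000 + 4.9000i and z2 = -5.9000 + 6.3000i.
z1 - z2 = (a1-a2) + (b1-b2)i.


Real: 16 + 5.9 = 21.9
Imag: 4.9 - 6.3 = -1.4

21.9000 - 1.4000i


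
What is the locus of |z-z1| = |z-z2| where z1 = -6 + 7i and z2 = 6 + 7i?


Equal distances means the locus is the perpendicular bisector of z1 and z2.
Midpoint = ((-6+6)/2, (7+7)/2) = (0, 7.0000)

Perpendicular bisector through (0, 7.0000)


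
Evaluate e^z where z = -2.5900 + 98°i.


e^-2.5900 = 0.0750
cos(98°) = -0.1392
sin(98°) = 0.9903
Real = 0.0750*(-0.1392) = -0.0104
Imag = 0.0750*0.9903 = 0.0743

-0.0104 + 0.0743i


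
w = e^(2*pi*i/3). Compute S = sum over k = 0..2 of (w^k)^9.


The roots are w_k = w^k with w = e^(2*pi*i/3), and (w^k)^9 = (w^9)^k.
So S = 1 + u + u^2 + ... + u^(2) with u = w^9.
9 = 3*3 + 0, so 9 is a multiple of 3 and u = (w^3)^3 = 1.
Every one of the 3 terms equals 1: S = 3

S = 3


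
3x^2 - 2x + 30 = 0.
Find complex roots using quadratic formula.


disc = (-2)^2 - 4*3*30 = 4 - 360 = -356
sqrt(|disc|) = sqrt(356) = 18.8680
Real part = 2/(2*3) = 0.3333
Imag part = 18.8680/(2*3) = 3.1447

0.3333 ± 3.1447i


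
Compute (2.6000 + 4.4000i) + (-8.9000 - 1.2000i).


Real: 2.6 - 8.9 = -6.3
Imag: 4.4 - 1.2 = 3.2

-6.3000 + 3.2000i


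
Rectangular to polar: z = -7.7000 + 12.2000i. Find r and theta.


r = sqrt(59.29+148.84) = sqrt(208.13) = 14.4267
theta = atan2(12.2, -7.7) = 122.2580 degrees

r = 14.4267, theta = 122.2580 degrees


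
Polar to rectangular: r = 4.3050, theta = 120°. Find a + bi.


a = 4.3050*cos(120°) = 4.3050*(-0.5) = -2.1525
b = 4.3050*sin(120°) = 4.3050*0.866025 = 3.7282

-2.1525 + 3.7282i


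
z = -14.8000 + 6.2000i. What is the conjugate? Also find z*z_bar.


z_bar = -14.8000 - 6.2000i
z*z_bar = (-14.8)^2 + 6.2^2 = 219.04 + 38.44 = 257.48

z_bar = -14.8000 - 6.2000i, z*z_bar = 257.48


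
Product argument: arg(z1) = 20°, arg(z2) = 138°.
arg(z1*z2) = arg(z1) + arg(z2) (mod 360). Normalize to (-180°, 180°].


arg(z1*z2) = 20° + 138° = 158°
Normalized to (-180°, 180°]: 158°

158°


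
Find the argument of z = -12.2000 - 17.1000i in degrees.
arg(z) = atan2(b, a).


Re = -12.2, Im = -17.1
arg = atan2(-17.1, -12.2) = -125.5060 degrees

arg(z) = -125.5060 degrees


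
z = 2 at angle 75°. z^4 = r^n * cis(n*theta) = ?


r^4 = 2^4 = 16
n*theta = 4*75° = 300° = 300° (mod 360)
a = 16*cos(300°) = 8.0000
b = 16*sin(300°) = -13.8564

16 cis(300°) = 8.0000 - 13.8564i


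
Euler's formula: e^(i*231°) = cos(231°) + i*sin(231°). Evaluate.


cos(231°) = -0.6293
sin(231°) = -0.7771

e^(i*231°) = -0.6293 - 0.7771i


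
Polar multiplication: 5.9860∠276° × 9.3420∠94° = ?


r = 5.9860 * 9.3420 = 55.9212
theta = 276° + 94° = 370° = 10° (mod 360)

55.9212 cis(10°)


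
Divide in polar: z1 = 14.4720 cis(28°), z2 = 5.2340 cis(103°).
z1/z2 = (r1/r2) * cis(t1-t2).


r = 14.4720 / 5.2340 = 2.7650
theta = 28° - 103° = -75° = 285° (mod 360)

2.7650 cis(285°)


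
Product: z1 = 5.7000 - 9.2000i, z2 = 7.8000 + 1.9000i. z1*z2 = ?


Real = 5.7*7.8 - (-9.2)*1.9 = 44.46 - (-17.48) = 61.94
Imag = 5.7*1.9 + 7.8*(-9.2) = 10.83 - (71.76) = -60.93

61.9400 - 60.9300i


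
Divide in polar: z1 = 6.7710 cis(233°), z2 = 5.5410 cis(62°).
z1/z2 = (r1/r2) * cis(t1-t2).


r = 6.7710 / 5.5410 = 1.2220
theta = 233° - 62° = 171° = 171° (mod 360)

1.2220 cis(171°)


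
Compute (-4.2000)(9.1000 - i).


Real = -4.2*9.1 - 0*(-1) = -38.22 - 0 = -38.22
Imag = -4.2*(-1) + 9.1*0 = 4.2 + 0 = 4.2

-38.2200 + 4.2000i


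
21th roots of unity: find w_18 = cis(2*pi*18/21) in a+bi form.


Angle = 360*18/21 = 308.5714°
a = cos(308.5714°) = 0.6235
b = sin(308.5714°) = -0.7818

0.6235 - 0.7818i


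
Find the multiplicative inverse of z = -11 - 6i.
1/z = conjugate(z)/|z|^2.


|z|^2 = 121+36 = 157
1/z = (-11 + 6i)/157

1/z = -0.0701 + 0.0382i


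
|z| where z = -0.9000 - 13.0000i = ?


|z| = sqrt((-0.9)^2 + (-13)^2) = sqrt(0.81 + 169) = sqrt(169.81) = 13.0311

|z| = 13.0311


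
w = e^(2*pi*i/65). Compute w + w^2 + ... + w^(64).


With w = e^(2*pi*i/65), all 65 of the 65th roots of unity w^0 = 1, w, ..., w^(64) sum to 0: 1 + w + ... + w^(64) = (1 - w^65)/(1 - w) = 0 since w^65 = 1, w ≠ 1.
Removing the root 1: w + w^2 + ... + w^(64) = 0 - 1 = -1

Sum = -1


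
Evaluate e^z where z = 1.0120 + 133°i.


e^1.0120 = 2.7511
cos(133°) = -0.681998
sin(133°) = 0.73135
Real = 2.7511*(-0.681998) = -1.8762
Imag = 2.7511*0.73135 = 2.0120

-1.8762 + 2.0120i


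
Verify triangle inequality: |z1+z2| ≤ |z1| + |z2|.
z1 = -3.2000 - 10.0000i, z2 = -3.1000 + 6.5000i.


|z1| = sqrt((-3.2)^2 + (-10)^2) = sqrt(110.24) = 10.4995
|z2| = sqrt((-3.1)^2 + 6.5^2) = sqrt(51.86) = 7.2014
z1+z2 = -6.3000 - 3.5000i
|z1+z2| = sqrt(51.94) = 7.2069
|z1|+|z2| = 10.4995 + 7.2014 = 17.7009

|z1+z2| = 7.2069 ≤ |z1|+|z2| = 17.7009 (verified)


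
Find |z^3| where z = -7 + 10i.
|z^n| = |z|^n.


|z| = sqrt(49+100) = sqrt(149) = 12.2066
|z^3| = |z|^3 = (sqrt(149))^3 = 149*sqrt(149)

|z^3| = 149*sqrt(149) ≈ 1818.7768


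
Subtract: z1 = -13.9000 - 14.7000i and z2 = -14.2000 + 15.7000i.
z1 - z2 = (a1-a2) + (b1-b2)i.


Real: -13.9 + 14.2 = 0.3
Imag: -14.7 - 15.7 = -30.4

0.3000 - 30.4000i


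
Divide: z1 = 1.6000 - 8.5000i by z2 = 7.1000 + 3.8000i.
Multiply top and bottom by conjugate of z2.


Conjugate of z2 = 7.1000 - 3.8000i
Numerator: (1.6000 - 8.5000i)(7.1000 - 3.8000i) = -20.9400 - 66.4300i
Denominator: 7.1^2 + 3.8^2 = 64.85
Result = (-20.9400 - 66.4300i)/64.85

-0.3229 - 1.0244i


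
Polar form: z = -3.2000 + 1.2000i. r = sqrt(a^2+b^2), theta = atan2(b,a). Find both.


r = sqrt(10.24+1.44) = sqrt(11.68) = 3.4176
theta = atan2(1.2, -3.2) = 159.4440 degrees

r = 3.4176, theta = 159.4440 degrees


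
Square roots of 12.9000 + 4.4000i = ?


|z| = sqrt(166.41+19.36) = 13.6297
sqrt((|z|+a)/2) = sqrt((13.6297+12.9)/2) = sqrt(13.2649) = 3.6421
sqrt((|z|-a)/2) = sqrt((13.6297-12.9)/2) = sqrt(0.3649) = 0.6040

±(3.6421 + 0.6040i) i.e. 3.6421 + 0.6040i and -3.6421 - 0.6040i


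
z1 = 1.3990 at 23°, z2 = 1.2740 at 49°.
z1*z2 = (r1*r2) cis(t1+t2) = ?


r = 1.3990 * 1.2740 = 1.7823
theta = 23° + 49° = 72° = 72° (mod 360)

1.7823 cis(72°)


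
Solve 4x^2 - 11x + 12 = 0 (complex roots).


disc = (-11)^2 - 4*4*12 = 121 - 192 = -71
sqrt(|disc|) = sqrt(71) = 8.4261
Real part = 11/(2*4) = 1.3750
Imag part = 8.4261/(2*4) = 1.0533

1.3750 ± 1.0533i


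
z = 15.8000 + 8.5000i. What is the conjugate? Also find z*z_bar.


z_bar = 15.8000 - 8.5000i
z*z_bar = 15.8^2 + 8.5^2 = 249.64 + 72.25 = 321.89

z_bar = 15.8000 - 8.5000i, z*z_bar = 321.89


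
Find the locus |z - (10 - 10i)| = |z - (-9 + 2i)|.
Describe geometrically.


Equal distances means the locus is the perpendicular bisector of z1 and z2.
Midpoint = ((10+(-9))/2, (-10+2)/2) = (0.5000, -4.0000)

Perpendicular bisector through (0.5000, -4.0000)


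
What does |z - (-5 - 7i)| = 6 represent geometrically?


|z - z0| = r is a circle with center z0 and radius r.
Center = (-5, -7), radius = 6

Circle with center (-5, -7) and radius 6


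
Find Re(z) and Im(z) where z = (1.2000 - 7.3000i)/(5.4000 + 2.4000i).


Multiply by conjugate: (1.2000 - 7.3000i)(5.4000 - 2.4000i) / (5.4^2 + 2.4^2)
Numerator real = 1.2*5.4 - (7.3)*2.4 = -11.04
Numerator imag = -7.3*5.4 - 1.2*2.4 = -42.3
Denominator = 34.92
Re(z) = -11.04/34.92 = -0.3162
Im(z) = -42.3/34.92 = -1.2113

Re(z) = -0.3162, Im(z) = -1.2113


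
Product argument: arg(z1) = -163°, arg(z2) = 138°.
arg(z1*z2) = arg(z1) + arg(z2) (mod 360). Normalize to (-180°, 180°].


arg(z1*z2) = -163° + 138° = -25°
Normalized to (-180°, 180°]: -25°

-25°


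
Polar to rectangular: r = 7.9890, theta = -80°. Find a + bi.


a = 7.9890*cos(-80°) = 7.9890*0.17365 = 1.3873
b = 7.9890*sin(-80°) = 7.9890*(-0.9848) = -7.8676

1.3873 - 7.8676i


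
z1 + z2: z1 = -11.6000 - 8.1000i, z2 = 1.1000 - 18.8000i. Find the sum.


Real: -11.6 + 1.1 = -10.5
Imag: -8.1 - 18.8 = -26.9

-10.5000 - 26.9000i


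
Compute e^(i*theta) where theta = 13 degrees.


cos(13°) = 0.9744
sin(13°) = 0.2250

e^(i*13°) = 0.9744 + 0.2250i


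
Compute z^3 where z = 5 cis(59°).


r^3 = 5^3 = 125
n*theta = 3*59° = 177° = 177° (mod 360)
a = 125*cos(177°) = -124.8287
b = 125*sin(177°) = 6.5420

125 cis(177°) = -124.8287 + 6.5420i


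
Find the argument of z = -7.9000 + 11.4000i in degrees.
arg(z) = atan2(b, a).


Re = -7.9, Im = 11.4
arg = atan2(11.4, -7.9) = 124.7213 degrees

arg(z) = 124.7213 degrees


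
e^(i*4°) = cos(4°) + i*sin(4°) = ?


cos(4°) = 0.9976
sin(4°) = 0.0698

e^(i*4°) = 0.9976 + 0.0698i


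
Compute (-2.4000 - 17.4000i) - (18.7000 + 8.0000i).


Real: -2.4 - 18.7 = -21.1
Imag: -17.4 - 8 = -25.4

-21.1000 - 25.4000i


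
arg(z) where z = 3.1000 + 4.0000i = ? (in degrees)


Re = 3.1, Im = 4
arg = atan2(4, 3.1) = 52.2243 degrees

arg(z) = 52.2243 degrees


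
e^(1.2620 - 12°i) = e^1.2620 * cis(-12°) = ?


e^1.2620 = 3.5325
cos(-12°) = 0.97815
sin(-12°) = -0.2079
Real = 3.5325*0.97815 = 3.4553
Imag = 3.5325*(-0.2079) = -0.7344

3.4553 - 0.7344i


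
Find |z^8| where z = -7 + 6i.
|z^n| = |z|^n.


|z| = sqrt(49+36) = sqrt(85) = 9.2195
|z^8| = |z|^8 = (sqrt(85))^8 = 85^4 = 52200625

|z^8| = 52200625


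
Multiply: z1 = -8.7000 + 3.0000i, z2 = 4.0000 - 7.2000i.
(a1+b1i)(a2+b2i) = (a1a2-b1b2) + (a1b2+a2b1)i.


Real = -8.7*4 - 3*(-7.2) = -34.8 - (-21.6) = -13.2
Imag = -8.7*(-7.2) + 4*3 = 62.64 + 12 = 74.64

-13.2000 + 74.6400i


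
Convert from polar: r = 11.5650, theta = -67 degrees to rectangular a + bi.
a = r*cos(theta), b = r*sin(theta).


a = 11.5650*cos(-67°) = 11.5650*0.39073 = 4.5188
b = 11.5650*sin(-67°) = 11.5650*(-0.9205) = -10.6456

4.5188 - 10.6456i


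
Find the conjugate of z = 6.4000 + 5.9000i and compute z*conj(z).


z_bar = 6.4000 - 5.9000i
z*z_bar = 6.4^2 + 5.9^2 = 40.96 + 34.81 = 75.77

z_bar = 6.4000 - 5.9000i, z*z_bar = 75.77


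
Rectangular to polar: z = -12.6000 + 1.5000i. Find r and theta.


r = sqrt(158.76+2.25) = sqrt(161.01) = 12.6890
theta = atan2(1.5, -12.6) = 173.2110 degrees

r = 12.6890, theta = 173.2110 degrees


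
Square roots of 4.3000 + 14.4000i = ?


|z| = sqrt(18.49+207.36) = 15.0283
sqrt((|z|+a)/2) = sqrt((15.0283+4.3)/2) = sqrt(9.6642) = 3.1087
sqrt((|z|-a)/2) = sqrt((15.0283-4.3)/2) = sqrt(5.3642) = 2.3161

±(3.1087 + 2.3161i) i.e. 3.1087 + 2.3161i and -3.1087 - 2.3161i


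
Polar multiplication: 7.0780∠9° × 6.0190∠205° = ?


r = 7.0780 * 6.0190 = 42.6025
theta = 9° + 205° = 214° = 214° (mod 360)

42.6025 cis(214°)


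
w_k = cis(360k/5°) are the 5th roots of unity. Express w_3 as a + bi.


Angle = 360*3/5 = 216°
a = cos(216°) = -0.8090
b = sin(216°) = -0.5878

-0.8090 - 0.5878i


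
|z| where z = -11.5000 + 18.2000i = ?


|z| = sqrt((-11.5)^2 + 18.2^2) = sqrt(132.25 + 331.24) = sqrt(463.49) = 21.5288

|z| = 21.5288


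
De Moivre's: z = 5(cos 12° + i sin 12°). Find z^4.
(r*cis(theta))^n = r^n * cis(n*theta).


r^4 = 5^4 = 625
n*theta = 4*12° = 48° = 48° (mod 360)
a = 625*cos(48°) = 418.2066
b = 625*sin(48°) = 464.4655

625 cis(48°) = 418.2066 + 464.4655i


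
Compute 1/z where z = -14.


|z|^2 = 196+0 = 196
1/z = (-14 - 0i)/196

1/z = -0.0714 + 0i


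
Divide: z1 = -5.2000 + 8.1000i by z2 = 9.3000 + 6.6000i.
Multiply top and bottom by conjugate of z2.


Conjugate of z2 = 9.3000 - 6.6000i
Numerator: (-5.2000 + 8.1000i)(9.3000 - 6.6000i) = 5.1000 + 109.6500i
Denominator: 9.3^2 + 6.6^2 = 130.05
Result = (5.1000 + 109.6500i)/130.05

0.0392 + 0.8431i
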